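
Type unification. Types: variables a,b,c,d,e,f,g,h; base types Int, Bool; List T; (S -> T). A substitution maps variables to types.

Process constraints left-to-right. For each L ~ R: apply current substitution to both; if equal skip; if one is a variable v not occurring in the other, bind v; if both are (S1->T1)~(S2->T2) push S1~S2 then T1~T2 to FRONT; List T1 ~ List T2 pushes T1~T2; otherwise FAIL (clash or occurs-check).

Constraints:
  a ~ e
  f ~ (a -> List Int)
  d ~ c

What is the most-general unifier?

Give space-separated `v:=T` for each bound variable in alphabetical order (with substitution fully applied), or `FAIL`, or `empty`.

step 1: unify a ~ e  [subst: {-} | 2 pending]
  bind a := e
step 2: unify f ~ (e -> List Int)  [subst: {a:=e} | 1 pending]
  bind f := (e -> List Int)
step 3: unify d ~ c  [subst: {a:=e, f:=(e -> List Int)} | 0 pending]
  bind d := c

Answer: a:=e d:=c f:=(e -> List Int)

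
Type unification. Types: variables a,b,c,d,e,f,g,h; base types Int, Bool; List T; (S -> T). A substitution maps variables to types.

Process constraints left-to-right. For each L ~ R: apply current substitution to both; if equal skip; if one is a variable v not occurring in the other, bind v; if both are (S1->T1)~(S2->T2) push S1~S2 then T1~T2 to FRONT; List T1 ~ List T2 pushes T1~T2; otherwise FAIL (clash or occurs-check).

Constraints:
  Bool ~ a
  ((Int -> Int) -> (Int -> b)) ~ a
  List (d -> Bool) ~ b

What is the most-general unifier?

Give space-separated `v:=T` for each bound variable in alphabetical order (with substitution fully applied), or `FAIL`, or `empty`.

Answer: FAIL

Derivation:
step 1: unify Bool ~ a  [subst: {-} | 2 pending]
  bind a := Bool
step 2: unify ((Int -> Int) -> (Int -> b)) ~ Bool  [subst: {a:=Bool} | 1 pending]
  clash: ((Int -> Int) -> (Int -> b)) vs Bool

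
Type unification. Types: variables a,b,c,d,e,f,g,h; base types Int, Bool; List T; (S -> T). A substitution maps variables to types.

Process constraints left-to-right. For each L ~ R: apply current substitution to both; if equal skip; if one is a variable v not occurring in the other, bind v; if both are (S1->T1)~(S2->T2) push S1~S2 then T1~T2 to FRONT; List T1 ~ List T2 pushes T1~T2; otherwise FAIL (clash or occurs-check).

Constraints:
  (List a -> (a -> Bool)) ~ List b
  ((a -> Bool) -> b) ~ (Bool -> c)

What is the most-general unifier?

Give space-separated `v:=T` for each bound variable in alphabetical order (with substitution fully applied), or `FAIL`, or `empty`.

step 1: unify (List a -> (a -> Bool)) ~ List b  [subst: {-} | 1 pending]
  clash: (List a -> (a -> Bool)) vs List b

Answer: FAIL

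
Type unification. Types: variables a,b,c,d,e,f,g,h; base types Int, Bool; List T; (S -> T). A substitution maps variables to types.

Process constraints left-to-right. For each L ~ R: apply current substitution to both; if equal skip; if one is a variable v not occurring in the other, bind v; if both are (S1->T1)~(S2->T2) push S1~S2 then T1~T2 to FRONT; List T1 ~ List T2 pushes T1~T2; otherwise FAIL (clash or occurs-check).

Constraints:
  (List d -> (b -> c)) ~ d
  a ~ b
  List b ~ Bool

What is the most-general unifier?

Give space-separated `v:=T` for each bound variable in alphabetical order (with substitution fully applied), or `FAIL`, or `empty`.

Answer: FAIL

Derivation:
step 1: unify (List d -> (b -> c)) ~ d  [subst: {-} | 2 pending]
  occurs-check fail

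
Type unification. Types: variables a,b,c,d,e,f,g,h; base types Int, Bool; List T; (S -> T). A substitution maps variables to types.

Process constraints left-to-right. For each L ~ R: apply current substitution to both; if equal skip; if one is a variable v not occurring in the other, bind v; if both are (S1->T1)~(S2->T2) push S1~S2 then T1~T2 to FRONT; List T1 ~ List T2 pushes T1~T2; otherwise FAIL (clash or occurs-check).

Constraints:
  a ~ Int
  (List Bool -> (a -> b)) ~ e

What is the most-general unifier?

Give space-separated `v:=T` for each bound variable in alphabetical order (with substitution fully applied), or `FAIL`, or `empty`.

Answer: a:=Int e:=(List Bool -> (Int -> b))

Derivation:
step 1: unify a ~ Int  [subst: {-} | 1 pending]
  bind a := Int
step 2: unify (List Bool -> (Int -> b)) ~ e  [subst: {a:=Int} | 0 pending]
  bind e := (List Bool -> (Int -> b))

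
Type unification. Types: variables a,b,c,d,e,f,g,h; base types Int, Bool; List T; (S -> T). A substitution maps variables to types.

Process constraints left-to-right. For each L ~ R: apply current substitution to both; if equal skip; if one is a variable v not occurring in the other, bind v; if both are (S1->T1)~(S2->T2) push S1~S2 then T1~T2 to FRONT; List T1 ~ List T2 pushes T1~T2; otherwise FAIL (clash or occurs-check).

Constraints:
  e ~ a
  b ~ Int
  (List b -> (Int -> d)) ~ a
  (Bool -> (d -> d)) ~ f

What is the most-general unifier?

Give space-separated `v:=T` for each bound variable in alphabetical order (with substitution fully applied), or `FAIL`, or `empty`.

step 1: unify e ~ a  [subst: {-} | 3 pending]
  bind e := a
step 2: unify b ~ Int  [subst: {e:=a} | 2 pending]
  bind b := Int
step 3: unify (List Int -> (Int -> d)) ~ a  [subst: {e:=a, b:=Int} | 1 pending]
  bind a := (List Int -> (Int -> d))
step 4: unify (Bool -> (d -> d)) ~ f  [subst: {e:=a, b:=Int, a:=(List Int -> (Int -> d))} | 0 pending]
  bind f := (Bool -> (d -> d))

Answer: a:=(List Int -> (Int -> d)) b:=Int e:=(List Int -> (Int -> d)) f:=(Bool -> (d -> d))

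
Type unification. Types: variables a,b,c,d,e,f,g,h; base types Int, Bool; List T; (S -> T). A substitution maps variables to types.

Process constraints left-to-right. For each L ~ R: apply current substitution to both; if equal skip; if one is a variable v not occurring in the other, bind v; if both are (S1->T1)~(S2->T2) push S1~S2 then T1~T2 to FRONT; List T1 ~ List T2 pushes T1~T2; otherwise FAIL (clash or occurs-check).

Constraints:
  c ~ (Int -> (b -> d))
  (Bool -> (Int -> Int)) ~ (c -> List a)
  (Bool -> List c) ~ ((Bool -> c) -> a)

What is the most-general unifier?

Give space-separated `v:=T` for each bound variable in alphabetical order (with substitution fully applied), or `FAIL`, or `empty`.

step 1: unify c ~ (Int -> (b -> d))  [subst: {-} | 2 pending]
  bind c := (Int -> (b -> d))
step 2: unify (Bool -> (Int -> Int)) ~ ((Int -> (b -> d)) -> List a)  [subst: {c:=(Int -> (b -> d))} | 1 pending]
  -> decompose arrow: push Bool~(Int -> (b -> d)), (Int -> Int)~List a
step 3: unify Bool ~ (Int -> (b -> d))  [subst: {c:=(Int -> (b -> d))} | 2 pending]
  clash: Bool vs (Int -> (b -> d))

Answer: FAIL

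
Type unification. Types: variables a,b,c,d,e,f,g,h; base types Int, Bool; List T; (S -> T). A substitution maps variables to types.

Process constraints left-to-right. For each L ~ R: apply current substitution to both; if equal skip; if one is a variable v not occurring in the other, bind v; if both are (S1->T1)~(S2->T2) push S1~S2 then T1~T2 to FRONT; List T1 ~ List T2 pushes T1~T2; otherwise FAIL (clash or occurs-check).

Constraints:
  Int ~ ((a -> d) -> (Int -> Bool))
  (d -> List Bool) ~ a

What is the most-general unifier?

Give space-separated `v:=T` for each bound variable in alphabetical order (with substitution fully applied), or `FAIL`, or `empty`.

Answer: FAIL

Derivation:
step 1: unify Int ~ ((a -> d) -> (Int -> Bool))  [subst: {-} | 1 pending]
  clash: Int vs ((a -> d) -> (Int -> Bool))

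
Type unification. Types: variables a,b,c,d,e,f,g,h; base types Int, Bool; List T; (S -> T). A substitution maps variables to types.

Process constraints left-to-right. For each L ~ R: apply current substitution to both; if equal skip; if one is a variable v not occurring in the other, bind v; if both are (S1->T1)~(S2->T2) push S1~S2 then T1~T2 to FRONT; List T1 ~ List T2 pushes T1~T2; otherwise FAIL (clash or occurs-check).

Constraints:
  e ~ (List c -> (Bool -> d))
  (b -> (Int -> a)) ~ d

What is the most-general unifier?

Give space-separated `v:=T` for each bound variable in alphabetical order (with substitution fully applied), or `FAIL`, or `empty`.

Answer: d:=(b -> (Int -> a)) e:=(List c -> (Bool -> (b -> (Int -> a))))

Derivation:
step 1: unify e ~ (List c -> (Bool -> d))  [subst: {-} | 1 pending]
  bind e := (List c -> (Bool -> d))
step 2: unify (b -> (Int -> a)) ~ d  [subst: {e:=(List c -> (Bool -> d))} | 0 pending]
  bind d := (b -> (Int -> a))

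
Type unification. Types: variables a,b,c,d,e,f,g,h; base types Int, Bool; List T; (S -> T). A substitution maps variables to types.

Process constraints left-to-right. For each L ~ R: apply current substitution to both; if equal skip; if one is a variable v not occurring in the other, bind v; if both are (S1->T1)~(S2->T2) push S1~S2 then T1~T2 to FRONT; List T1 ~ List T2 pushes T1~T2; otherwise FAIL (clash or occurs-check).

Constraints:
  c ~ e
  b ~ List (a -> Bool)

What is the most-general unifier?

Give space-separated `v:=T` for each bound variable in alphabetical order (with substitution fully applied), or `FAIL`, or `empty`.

step 1: unify c ~ e  [subst: {-} | 1 pending]
  bind c := e
step 2: unify b ~ List (a -> Bool)  [subst: {c:=e} | 0 pending]
  bind b := List (a -> Bool)

Answer: b:=List (a -> Bool) c:=e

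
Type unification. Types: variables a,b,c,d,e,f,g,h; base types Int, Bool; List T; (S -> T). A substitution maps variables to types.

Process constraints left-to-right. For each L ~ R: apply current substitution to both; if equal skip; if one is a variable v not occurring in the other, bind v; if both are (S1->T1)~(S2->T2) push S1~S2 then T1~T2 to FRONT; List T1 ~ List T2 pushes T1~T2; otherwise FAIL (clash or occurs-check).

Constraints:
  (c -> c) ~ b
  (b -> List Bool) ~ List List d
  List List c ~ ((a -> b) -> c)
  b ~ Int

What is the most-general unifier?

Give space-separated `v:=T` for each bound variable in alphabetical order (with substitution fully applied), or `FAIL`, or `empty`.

Answer: FAIL

Derivation:
step 1: unify (c -> c) ~ b  [subst: {-} | 3 pending]
  bind b := (c -> c)
step 2: unify ((c -> c) -> List Bool) ~ List List d  [subst: {b:=(c -> c)} | 2 pending]
  clash: ((c -> c) -> List Bool) vs List List d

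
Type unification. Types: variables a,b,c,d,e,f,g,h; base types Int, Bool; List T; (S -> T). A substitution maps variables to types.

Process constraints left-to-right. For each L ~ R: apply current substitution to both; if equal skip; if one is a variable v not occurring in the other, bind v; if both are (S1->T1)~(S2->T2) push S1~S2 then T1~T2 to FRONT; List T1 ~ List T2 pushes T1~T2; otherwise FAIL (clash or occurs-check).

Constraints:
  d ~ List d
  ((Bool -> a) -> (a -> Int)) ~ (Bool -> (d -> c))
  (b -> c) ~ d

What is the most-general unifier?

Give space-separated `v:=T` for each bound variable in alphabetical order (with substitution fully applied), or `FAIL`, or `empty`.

step 1: unify d ~ List d  [subst: {-} | 2 pending]
  occurs-check fail: d in List d

Answer: FAIL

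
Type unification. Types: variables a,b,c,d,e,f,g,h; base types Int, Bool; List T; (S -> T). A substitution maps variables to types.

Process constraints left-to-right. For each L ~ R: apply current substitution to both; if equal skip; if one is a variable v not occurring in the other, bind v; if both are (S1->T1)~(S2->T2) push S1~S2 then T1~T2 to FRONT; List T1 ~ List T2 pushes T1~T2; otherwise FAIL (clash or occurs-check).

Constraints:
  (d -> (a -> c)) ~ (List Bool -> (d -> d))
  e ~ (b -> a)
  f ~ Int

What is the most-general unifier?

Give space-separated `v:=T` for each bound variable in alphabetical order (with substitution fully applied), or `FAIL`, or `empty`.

Answer: a:=List Bool c:=List Bool d:=List Bool e:=(b -> List Bool) f:=Int

Derivation:
step 1: unify (d -> (a -> c)) ~ (List Bool -> (d -> d))  [subst: {-} | 2 pending]
  -> decompose arrow: push d~List Bool, (a -> c)~(d -> d)
step 2: unify d ~ List Bool  [subst: {-} | 3 pending]
  bind d := List Bool
step 3: unify (a -> c) ~ (List Bool -> List Bool)  [subst: {d:=List Bool} | 2 pending]
  -> decompose arrow: push a~List Bool, c~List Bool
step 4: unify a ~ List Bool  [subst: {d:=List Bool} | 3 pending]
  bind a := List Bool
step 5: unify c ~ List Bool  [subst: {d:=List Bool, a:=List Bool} | 2 pending]
  bind c := List Bool
step 6: unify e ~ (b -> List Bool)  [subst: {d:=List Bool, a:=List Bool, c:=List Bool} | 1 pending]
  bind e := (b -> List Bool)
step 7: unify f ~ Int  [subst: {d:=List Bool, a:=List Bool, c:=List Bool, e:=(b -> List Bool)} | 0 pending]
  bind f := Int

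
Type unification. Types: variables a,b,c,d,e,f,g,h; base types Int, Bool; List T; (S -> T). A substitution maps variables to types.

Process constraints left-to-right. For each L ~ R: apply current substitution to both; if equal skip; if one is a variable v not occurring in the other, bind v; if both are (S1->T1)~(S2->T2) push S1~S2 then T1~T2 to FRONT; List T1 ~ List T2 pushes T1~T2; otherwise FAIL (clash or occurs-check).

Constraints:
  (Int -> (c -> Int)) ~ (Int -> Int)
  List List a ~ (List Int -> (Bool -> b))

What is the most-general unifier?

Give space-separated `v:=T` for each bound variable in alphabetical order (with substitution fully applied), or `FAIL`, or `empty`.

step 1: unify (Int -> (c -> Int)) ~ (Int -> Int)  [subst: {-} | 1 pending]
  -> decompose arrow: push Int~Int, (c -> Int)~Int
step 2: unify Int ~ Int  [subst: {-} | 2 pending]
  -> identical, skip
step 3: unify (c -> Int) ~ Int  [subst: {-} | 1 pending]
  clash: (c -> Int) vs Int

Answer: FAIL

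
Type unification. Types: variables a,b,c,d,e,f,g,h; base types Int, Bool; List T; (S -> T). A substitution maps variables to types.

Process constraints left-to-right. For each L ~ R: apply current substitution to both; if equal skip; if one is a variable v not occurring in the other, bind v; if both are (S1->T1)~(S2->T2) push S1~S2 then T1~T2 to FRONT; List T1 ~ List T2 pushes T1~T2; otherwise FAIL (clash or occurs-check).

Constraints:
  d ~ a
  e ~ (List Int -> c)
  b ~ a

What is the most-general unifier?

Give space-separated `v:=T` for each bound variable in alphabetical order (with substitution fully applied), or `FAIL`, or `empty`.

step 1: unify d ~ a  [subst: {-} | 2 pending]
  bind d := a
step 2: unify e ~ (List Int -> c)  [subst: {d:=a} | 1 pending]
  bind e := (List Int -> c)
step 3: unify b ~ a  [subst: {d:=a, e:=(List Int -> c)} | 0 pending]
  bind b := a

Answer: b:=a d:=a e:=(List Int -> c)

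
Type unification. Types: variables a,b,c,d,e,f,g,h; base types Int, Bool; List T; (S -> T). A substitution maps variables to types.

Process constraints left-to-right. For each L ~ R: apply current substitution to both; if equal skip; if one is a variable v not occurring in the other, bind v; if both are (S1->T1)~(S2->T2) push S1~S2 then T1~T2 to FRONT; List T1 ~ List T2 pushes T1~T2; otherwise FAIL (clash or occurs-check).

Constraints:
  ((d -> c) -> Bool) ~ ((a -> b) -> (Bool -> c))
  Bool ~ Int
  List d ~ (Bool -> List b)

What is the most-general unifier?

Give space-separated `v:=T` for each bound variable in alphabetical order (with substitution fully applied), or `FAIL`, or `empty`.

Answer: FAIL

Derivation:
step 1: unify ((d -> c) -> Bool) ~ ((a -> b) -> (Bool -> c))  [subst: {-} | 2 pending]
  -> decompose arrow: push (d -> c)~(a -> b), Bool~(Bool -> c)
step 2: unify (d -> c) ~ (a -> b)  [subst: {-} | 3 pending]
  -> decompose arrow: push d~a, c~b
step 3: unify d ~ a  [subst: {-} | 4 pending]
  bind d := a
step 4: unify c ~ b  [subst: {d:=a} | 3 pending]
  bind c := b
step 5: unify Bool ~ (Bool -> b)  [subst: {d:=a, c:=b} | 2 pending]
  clash: Bool vs (Bool -> b)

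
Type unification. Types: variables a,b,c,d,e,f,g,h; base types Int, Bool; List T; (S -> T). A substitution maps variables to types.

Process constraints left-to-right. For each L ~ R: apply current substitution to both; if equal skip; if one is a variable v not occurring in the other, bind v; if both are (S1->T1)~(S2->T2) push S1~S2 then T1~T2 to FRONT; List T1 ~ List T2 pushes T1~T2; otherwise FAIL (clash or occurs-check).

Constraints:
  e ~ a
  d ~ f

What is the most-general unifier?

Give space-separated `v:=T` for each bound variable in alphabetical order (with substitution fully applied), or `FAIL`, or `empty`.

Answer: d:=f e:=a

Derivation:
step 1: unify e ~ a  [subst: {-} | 1 pending]
  bind e := a
step 2: unify d ~ f  [subst: {e:=a} | 0 pending]
  bind d := f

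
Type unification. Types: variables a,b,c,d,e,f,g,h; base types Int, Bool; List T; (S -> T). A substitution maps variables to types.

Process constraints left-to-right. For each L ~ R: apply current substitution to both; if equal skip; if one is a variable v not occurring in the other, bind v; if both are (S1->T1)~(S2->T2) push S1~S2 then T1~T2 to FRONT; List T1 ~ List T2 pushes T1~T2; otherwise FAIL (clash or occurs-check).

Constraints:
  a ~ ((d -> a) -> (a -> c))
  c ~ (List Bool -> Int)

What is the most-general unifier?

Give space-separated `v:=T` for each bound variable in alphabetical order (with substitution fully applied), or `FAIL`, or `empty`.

Answer: FAIL

Derivation:
step 1: unify a ~ ((d -> a) -> (a -> c))  [subst: {-} | 1 pending]
  occurs-check fail: a in ((d -> a) -> (a -> c))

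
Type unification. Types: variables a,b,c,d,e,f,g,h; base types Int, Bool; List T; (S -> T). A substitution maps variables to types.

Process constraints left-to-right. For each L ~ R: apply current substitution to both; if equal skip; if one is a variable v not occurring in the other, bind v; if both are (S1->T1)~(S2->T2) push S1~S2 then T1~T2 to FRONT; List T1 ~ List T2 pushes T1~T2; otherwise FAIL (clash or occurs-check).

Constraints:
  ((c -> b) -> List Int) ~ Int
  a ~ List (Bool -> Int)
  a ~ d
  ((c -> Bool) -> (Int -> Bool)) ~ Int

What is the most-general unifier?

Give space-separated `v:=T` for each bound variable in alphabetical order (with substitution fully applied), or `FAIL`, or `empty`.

Answer: FAIL

Derivation:
step 1: unify ((c -> b) -> List Int) ~ Int  [subst: {-} | 3 pending]
  clash: ((c -> b) -> List Int) vs Int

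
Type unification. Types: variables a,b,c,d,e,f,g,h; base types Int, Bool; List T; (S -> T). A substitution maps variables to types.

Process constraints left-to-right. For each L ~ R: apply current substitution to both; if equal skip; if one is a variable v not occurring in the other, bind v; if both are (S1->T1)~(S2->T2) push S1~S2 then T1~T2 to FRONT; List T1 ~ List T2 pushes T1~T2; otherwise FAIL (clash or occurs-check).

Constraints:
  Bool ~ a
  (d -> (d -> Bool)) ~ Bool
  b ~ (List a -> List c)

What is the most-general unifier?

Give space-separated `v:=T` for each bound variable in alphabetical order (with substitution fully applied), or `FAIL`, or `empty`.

Answer: FAIL

Derivation:
step 1: unify Bool ~ a  [subst: {-} | 2 pending]
  bind a := Bool
step 2: unify (d -> (d -> Bool)) ~ Bool  [subst: {a:=Bool} | 1 pending]
  clash: (d -> (d -> Bool)) vs Bool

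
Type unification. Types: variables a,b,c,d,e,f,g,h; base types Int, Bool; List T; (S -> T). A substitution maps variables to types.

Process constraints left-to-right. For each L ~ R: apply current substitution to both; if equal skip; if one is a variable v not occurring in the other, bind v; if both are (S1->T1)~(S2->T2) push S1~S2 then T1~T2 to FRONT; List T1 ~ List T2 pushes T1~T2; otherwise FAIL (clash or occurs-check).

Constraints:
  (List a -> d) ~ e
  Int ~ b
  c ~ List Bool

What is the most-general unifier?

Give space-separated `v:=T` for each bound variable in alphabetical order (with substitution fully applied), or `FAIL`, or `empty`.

step 1: unify (List a -> d) ~ e  [subst: {-} | 2 pending]
  bind e := (List a -> d)
step 2: unify Int ~ b  [subst: {e:=(List a -> d)} | 1 pending]
  bind b := Int
step 3: unify c ~ List Bool  [subst: {e:=(List a -> d), b:=Int} | 0 pending]
  bind c := List Bool

Answer: b:=Int c:=List Bool e:=(List a -> d)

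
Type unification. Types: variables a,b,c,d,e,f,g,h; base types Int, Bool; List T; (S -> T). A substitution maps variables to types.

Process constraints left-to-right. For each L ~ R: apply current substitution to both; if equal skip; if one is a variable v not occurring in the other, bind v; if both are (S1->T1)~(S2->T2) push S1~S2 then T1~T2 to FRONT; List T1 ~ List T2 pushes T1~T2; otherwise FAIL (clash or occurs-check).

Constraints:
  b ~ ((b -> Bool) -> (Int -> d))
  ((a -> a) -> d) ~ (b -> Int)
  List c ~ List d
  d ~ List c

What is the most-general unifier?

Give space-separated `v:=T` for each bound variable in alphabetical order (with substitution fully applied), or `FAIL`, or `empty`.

step 1: unify b ~ ((b -> Bool) -> (Int -> d))  [subst: {-} | 3 pending]
  occurs-check fail: b in ((b -> Bool) -> (Int -> d))

Answer: FAIL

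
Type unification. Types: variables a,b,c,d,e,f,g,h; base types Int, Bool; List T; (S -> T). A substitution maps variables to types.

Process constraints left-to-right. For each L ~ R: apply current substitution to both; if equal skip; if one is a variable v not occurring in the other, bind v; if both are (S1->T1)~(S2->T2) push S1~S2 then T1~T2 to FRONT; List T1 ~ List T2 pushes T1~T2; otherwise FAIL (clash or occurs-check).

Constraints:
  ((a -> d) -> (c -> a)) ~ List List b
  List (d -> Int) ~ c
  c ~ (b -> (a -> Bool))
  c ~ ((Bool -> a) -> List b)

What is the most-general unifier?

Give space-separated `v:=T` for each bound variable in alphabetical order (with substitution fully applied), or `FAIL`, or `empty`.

step 1: unify ((a -> d) -> (c -> a)) ~ List List b  [subst: {-} | 3 pending]
  clash: ((a -> d) -> (c -> a)) vs List List b

Answer: FAIL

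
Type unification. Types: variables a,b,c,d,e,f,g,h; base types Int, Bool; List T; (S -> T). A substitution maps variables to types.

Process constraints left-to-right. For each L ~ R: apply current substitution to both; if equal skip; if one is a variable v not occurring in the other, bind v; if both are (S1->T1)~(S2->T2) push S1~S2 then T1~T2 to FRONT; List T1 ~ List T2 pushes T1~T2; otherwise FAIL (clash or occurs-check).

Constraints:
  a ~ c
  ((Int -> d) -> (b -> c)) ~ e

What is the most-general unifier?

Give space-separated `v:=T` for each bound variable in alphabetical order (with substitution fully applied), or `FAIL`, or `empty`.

step 1: unify a ~ c  [subst: {-} | 1 pending]
  bind a := c
step 2: unify ((Int -> d) -> (b -> c)) ~ e  [subst: {a:=c} | 0 pending]
  bind e := ((Int -> d) -> (b -> c))

Answer: a:=c e:=((Int -> d) -> (b -> c))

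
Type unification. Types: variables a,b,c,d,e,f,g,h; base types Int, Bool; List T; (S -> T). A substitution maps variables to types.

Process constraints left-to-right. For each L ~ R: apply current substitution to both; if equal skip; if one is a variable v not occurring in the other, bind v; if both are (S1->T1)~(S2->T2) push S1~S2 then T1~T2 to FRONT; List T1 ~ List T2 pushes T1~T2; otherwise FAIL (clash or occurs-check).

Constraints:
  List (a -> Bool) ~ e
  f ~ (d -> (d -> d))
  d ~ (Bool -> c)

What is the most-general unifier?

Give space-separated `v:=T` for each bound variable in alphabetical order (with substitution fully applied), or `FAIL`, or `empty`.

step 1: unify List (a -> Bool) ~ e  [subst: {-} | 2 pending]
  bind e := List (a -> Bool)
step 2: unify f ~ (d -> (d -> d))  [subst: {e:=List (a -> Bool)} | 1 pending]
  bind f := (d -> (d -> d))
step 3: unify d ~ (Bool -> c)  [subst: {e:=List (a -> Bool), f:=(d -> (d -> d))} | 0 pending]
  bind d := (Bool -> c)

Answer: d:=(Bool -> c) e:=List (a -> Bool) f:=((Bool -> c) -> ((Bool -> c) -> (Bool -> c)))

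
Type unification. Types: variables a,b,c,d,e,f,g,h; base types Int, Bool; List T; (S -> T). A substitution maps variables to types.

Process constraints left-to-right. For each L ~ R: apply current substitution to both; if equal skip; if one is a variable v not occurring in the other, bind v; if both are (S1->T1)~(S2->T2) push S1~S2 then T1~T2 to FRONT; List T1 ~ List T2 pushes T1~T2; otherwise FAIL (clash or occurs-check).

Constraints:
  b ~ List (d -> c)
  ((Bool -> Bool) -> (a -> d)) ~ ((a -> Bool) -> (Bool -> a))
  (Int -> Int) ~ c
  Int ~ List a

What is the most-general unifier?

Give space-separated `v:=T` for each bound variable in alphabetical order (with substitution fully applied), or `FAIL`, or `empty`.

Answer: FAIL

Derivation:
step 1: unify b ~ List (d -> c)  [subst: {-} | 3 pending]
  bind b := List (d -> c)
step 2: unify ((Bool -> Bool) -> (a -> d)) ~ ((a -> Bool) -> (Bool -> a))  [subst: {b:=List (d -> c)} | 2 pending]
  -> decompose arrow: push (Bool -> Bool)~(a -> Bool), (a -> d)~(Bool -> a)
step 3: unify (Bool -> Bool) ~ (a -> Bool)  [subst: {b:=List (d -> c)} | 3 pending]
  -> decompose arrow: push Bool~a, Bool~Bool
step 4: unify Bool ~ a  [subst: {b:=List (d -> c)} | 4 pending]
  bind a := Bool
step 5: unify Bool ~ Bool  [subst: {b:=List (d -> c), a:=Bool} | 3 pending]
  -> identical, skip
step 6: unify (Bool -> d) ~ (Bool -> Bool)  [subst: {b:=List (d -> c), a:=Bool} | 2 pending]
  -> decompose arrow: push Bool~Bool, d~Bool
step 7: unify Bool ~ Bool  [subst: {b:=List (d -> c), a:=Bool} | 3 pending]
  -> identical, skip
step 8: unify d ~ Bool  [subst: {b:=List (d -> c), a:=Bool} | 2 pending]
  bind d := Bool
step 9: unify (Int -> Int) ~ c  [subst: {b:=List (d -> c), a:=Bool, d:=Bool} | 1 pending]
  bind c := (Int -> Int)
step 10: unify Int ~ List Bool  [subst: {b:=List (d -> c), a:=Bool, d:=Bool, c:=(Int -> Int)} | 0 pending]
  clash: Int vs List Bool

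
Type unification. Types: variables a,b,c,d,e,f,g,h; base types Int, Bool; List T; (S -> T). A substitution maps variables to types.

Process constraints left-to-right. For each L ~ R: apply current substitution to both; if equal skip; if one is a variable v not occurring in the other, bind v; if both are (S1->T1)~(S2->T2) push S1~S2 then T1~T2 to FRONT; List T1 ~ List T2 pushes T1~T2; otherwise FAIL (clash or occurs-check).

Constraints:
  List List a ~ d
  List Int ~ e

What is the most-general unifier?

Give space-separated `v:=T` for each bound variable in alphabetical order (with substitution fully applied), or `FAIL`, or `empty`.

step 1: unify List List a ~ d  [subst: {-} | 1 pending]
  bind d := List List a
step 2: unify List Int ~ e  [subst: {d:=List List a} | 0 pending]
  bind e := List Int

Answer: d:=List List a e:=List Int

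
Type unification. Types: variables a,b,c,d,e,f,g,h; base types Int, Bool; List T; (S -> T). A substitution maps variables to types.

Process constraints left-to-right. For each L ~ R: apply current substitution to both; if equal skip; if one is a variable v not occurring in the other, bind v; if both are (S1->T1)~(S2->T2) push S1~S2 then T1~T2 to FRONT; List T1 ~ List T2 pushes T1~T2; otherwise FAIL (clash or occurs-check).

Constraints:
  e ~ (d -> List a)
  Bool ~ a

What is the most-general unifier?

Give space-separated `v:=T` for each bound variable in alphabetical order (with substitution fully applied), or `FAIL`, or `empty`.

Answer: a:=Bool e:=(d -> List Bool)

Derivation:
step 1: unify e ~ (d -> List a)  [subst: {-} | 1 pending]
  bind e := (d -> List a)
step 2: unify Bool ~ a  [subst: {e:=(d -> List a)} | 0 pending]
  bind a := Bool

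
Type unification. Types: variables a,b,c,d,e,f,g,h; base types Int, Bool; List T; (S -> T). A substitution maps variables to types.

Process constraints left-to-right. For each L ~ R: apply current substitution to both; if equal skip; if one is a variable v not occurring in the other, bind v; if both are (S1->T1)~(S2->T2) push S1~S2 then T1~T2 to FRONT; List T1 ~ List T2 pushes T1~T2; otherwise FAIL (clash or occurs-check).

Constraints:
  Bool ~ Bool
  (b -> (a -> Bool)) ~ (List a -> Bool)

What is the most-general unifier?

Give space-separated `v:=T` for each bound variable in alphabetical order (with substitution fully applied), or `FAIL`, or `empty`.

Answer: FAIL

Derivation:
step 1: unify Bool ~ Bool  [subst: {-} | 1 pending]
  -> identical, skip
step 2: unify (b -> (a -> Bool)) ~ (List a -> Bool)  [subst: {-} | 0 pending]
  -> decompose arrow: push b~List a, (a -> Bool)~Bool
step 3: unify b ~ List a  [subst: {-} | 1 pending]
  bind b := List a
step 4: unify (a -> Bool) ~ Bool  [subst: {b:=List a} | 0 pending]
  clash: (a -> Bool) vs Bool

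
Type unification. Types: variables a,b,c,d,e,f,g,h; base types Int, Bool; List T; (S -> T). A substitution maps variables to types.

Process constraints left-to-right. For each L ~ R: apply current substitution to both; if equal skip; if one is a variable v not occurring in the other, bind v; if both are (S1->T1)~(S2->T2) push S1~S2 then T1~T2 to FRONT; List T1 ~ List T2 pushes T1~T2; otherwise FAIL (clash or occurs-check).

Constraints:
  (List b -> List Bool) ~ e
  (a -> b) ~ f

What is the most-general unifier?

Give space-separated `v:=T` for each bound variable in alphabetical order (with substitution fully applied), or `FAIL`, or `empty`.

Answer: e:=(List b -> List Bool) f:=(a -> b)

Derivation:
step 1: unify (List b -> List Bool) ~ e  [subst: {-} | 1 pending]
  bind e := (List b -> List Bool)
step 2: unify (a -> b) ~ f  [subst: {e:=(List b -> List Bool)} | 0 pending]
  bind f := (a -> b)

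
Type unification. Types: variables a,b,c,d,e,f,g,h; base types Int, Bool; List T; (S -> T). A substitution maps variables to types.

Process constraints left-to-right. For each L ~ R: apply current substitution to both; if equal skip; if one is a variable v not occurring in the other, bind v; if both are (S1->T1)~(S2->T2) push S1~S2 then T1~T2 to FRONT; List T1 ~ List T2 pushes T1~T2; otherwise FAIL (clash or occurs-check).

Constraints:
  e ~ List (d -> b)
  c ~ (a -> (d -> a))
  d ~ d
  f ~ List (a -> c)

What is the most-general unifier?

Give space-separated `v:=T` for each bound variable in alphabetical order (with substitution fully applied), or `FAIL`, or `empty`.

step 1: unify e ~ List (d -> b)  [subst: {-} | 3 pending]
  bind e := List (d -> b)
step 2: unify c ~ (a -> (d -> a))  [subst: {e:=List (d -> b)} | 2 pending]
  bind c := (a -> (d -> a))
step 3: unify d ~ d  [subst: {e:=List (d -> b), c:=(a -> (d -> a))} | 1 pending]
  -> identical, skip
step 4: unify f ~ List (a -> (a -> (d -> a)))  [subst: {e:=List (d -> b), c:=(a -> (d -> a))} | 0 pending]
  bind f := List (a -> (a -> (d -> a)))

Answer: c:=(a -> (d -> a)) e:=List (d -> b) f:=List (a -> (a -> (d -> a)))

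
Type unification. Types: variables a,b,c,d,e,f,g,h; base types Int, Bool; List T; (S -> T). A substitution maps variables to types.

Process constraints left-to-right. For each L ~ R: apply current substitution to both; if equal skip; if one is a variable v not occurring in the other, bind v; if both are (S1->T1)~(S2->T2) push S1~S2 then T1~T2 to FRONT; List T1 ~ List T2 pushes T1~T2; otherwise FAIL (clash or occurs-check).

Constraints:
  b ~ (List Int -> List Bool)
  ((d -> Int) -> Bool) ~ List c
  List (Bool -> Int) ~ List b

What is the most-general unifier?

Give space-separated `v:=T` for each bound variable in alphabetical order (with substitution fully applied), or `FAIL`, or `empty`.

Answer: FAIL

Derivation:
step 1: unify b ~ (List Int -> List Bool)  [subst: {-} | 2 pending]
  bind b := (List Int -> List Bool)
step 2: unify ((d -> Int) -> Bool) ~ List c  [subst: {b:=(List Int -> List Bool)} | 1 pending]
  clash: ((d -> Int) -> Bool) vs List c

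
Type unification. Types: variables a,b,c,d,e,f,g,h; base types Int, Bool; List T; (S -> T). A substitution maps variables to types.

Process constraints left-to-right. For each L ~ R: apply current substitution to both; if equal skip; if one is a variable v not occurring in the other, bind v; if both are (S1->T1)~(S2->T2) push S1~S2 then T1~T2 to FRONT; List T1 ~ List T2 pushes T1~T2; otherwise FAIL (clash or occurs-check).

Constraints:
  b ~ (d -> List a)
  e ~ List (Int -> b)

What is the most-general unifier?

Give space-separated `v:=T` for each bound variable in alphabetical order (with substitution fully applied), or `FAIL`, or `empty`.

step 1: unify b ~ (d -> List a)  [subst: {-} | 1 pending]
  bind b := (d -> List a)
step 2: unify e ~ List (Int -> (d -> List a))  [subst: {b:=(d -> List a)} | 0 pending]
  bind e := List (Int -> (d -> List a))

Answer: b:=(d -> List a) e:=List (Int -> (d -> List a))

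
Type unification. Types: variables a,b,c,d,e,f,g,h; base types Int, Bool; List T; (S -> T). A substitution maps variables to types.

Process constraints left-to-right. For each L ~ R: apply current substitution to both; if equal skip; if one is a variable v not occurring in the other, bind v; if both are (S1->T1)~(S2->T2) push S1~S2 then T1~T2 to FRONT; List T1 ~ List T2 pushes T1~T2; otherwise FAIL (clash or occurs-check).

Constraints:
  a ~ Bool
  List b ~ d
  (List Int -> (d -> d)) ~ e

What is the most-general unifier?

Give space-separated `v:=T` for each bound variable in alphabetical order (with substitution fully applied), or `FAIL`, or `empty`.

Answer: a:=Bool d:=List b e:=(List Int -> (List b -> List b))

Derivation:
step 1: unify a ~ Bool  [subst: {-} | 2 pending]
  bind a := Bool
step 2: unify List b ~ d  [subst: {a:=Bool} | 1 pending]
  bind d := List b
step 3: unify (List Int -> (List b -> List b)) ~ e  [subst: {a:=Bool, d:=List b} | 0 pending]
  bind e := (List Int -> (List b -> List b))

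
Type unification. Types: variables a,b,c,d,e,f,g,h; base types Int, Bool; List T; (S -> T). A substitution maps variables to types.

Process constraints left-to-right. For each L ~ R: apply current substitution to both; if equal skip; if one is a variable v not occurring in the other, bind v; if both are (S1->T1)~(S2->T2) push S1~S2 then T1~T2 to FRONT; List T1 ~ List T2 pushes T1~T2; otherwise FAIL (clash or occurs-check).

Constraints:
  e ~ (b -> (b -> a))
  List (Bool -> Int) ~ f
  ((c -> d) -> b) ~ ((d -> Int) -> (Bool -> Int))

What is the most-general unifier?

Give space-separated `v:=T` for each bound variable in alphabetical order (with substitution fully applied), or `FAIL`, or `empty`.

step 1: unify e ~ (b -> (b -> a))  [subst: {-} | 2 pending]
  bind e := (b -> (b -> a))
step 2: unify List (Bool -> Int) ~ f  [subst: {e:=(b -> (b -> a))} | 1 pending]
  bind f := List (Bool -> Int)
step 3: unify ((c -> d) -> b) ~ ((d -> Int) -> (Bool -> Int))  [subst: {e:=(b -> (b -> a)), f:=List (Bool -> Int)} | 0 pending]
  -> decompose arrow: push (c -> d)~(d -> Int), b~(Bool -> Int)
step 4: unify (c -> d) ~ (d -> Int)  [subst: {e:=(b -> (b -> a)), f:=List (Bool -> Int)} | 1 pending]
  -> decompose arrow: push c~d, d~Int
step 5: unify c ~ d  [subst: {e:=(b -> (b -> a)), f:=List (Bool -> Int)} | 2 pending]
  bind c := d
step 6: unify d ~ Int  [subst: {e:=(b -> (b -> a)), f:=List (Bool -> Int), c:=d} | 1 pending]
  bind d := Int
step 7: unify b ~ (Bool -> Int)  [subst: {e:=(b -> (b -> a)), f:=List (Bool -> Int), c:=d, d:=Int} | 0 pending]
  bind b := (Bool -> Int)

Answer: b:=(Bool -> Int) c:=Int d:=Int e:=((Bool -> Int) -> ((Bool -> Int) -> a)) f:=List (Bool -> Int)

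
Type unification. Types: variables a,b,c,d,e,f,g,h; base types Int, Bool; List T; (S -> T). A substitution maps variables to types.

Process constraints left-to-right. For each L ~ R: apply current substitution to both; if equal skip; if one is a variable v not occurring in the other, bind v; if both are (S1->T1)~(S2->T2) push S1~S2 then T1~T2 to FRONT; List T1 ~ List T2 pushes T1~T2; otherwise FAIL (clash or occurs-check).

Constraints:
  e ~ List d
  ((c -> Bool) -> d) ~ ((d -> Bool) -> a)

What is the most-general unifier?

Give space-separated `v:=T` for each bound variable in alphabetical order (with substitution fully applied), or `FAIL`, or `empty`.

step 1: unify e ~ List d  [subst: {-} | 1 pending]
  bind e := List d
step 2: unify ((c -> Bool) -> d) ~ ((d -> Bool) -> a)  [subst: {e:=List d} | 0 pending]
  -> decompose arrow: push (c -> Bool)~(d -> Bool), d~a
step 3: unify (c -> Bool) ~ (d -> Bool)  [subst: {e:=List d} | 1 pending]
  -> decompose arrow: push c~d, Bool~Bool
step 4: unify c ~ d  [subst: {e:=List d} | 2 pending]
  bind c := d
step 5: unify Bool ~ Bool  [subst: {e:=List d, c:=d} | 1 pending]
  -> identical, skip
step 6: unify d ~ a  [subst: {e:=List d, c:=d} | 0 pending]
  bind d := a

Answer: c:=a d:=a e:=List a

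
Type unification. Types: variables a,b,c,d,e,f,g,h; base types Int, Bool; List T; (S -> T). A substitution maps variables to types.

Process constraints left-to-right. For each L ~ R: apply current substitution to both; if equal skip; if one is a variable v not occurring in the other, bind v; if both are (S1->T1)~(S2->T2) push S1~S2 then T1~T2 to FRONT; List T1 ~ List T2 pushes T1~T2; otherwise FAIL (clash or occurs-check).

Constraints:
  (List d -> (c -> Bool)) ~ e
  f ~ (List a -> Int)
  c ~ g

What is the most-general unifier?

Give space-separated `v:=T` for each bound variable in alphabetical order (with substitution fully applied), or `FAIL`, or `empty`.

Answer: c:=g e:=(List d -> (g -> Bool)) f:=(List a -> Int)

Derivation:
step 1: unify (List d -> (c -> Bool)) ~ e  [subst: {-} | 2 pending]
  bind e := (List d -> (c -> Bool))
step 2: unify f ~ (List a -> Int)  [subst: {e:=(List d -> (c -> Bool))} | 1 pending]
  bind f := (List a -> Int)
step 3: unify c ~ g  [subst: {e:=(List d -> (c -> Bool)), f:=(List a -> Int)} | 0 pending]
  bind c := g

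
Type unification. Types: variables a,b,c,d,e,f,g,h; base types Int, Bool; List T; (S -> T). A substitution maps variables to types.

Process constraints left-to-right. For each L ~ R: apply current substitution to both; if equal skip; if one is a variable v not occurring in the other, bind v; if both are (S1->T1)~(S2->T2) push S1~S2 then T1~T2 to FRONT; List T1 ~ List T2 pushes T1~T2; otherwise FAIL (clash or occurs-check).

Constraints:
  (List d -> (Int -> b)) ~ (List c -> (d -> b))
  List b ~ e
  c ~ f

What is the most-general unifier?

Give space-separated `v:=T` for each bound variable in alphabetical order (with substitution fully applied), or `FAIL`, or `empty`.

step 1: unify (List d -> (Int -> b)) ~ (List c -> (d -> b))  [subst: {-} | 2 pending]
  -> decompose arrow: push List d~List c, (Int -> b)~(d -> b)
step 2: unify List d ~ List c  [subst: {-} | 3 pending]
  -> decompose List: push d~c
step 3: unify d ~ c  [subst: {-} | 3 pending]
  bind d := c
step 4: unify (Int -> b) ~ (c -> b)  [subst: {d:=c} | 2 pending]
  -> decompose arrow: push Int~c, b~b
step 5: unify Int ~ c  [subst: {d:=c} | 3 pending]
  bind c := Int
step 6: unify b ~ b  [subst: {d:=c, c:=Int} | 2 pending]
  -> identical, skip
step 7: unify List b ~ e  [subst: {d:=c, c:=Int} | 1 pending]
  bind e := List b
step 8: unify Int ~ f  [subst: {d:=c, c:=Int, e:=List b} | 0 pending]
  bind f := Int

Answer: c:=Int d:=Int e:=List b f:=Int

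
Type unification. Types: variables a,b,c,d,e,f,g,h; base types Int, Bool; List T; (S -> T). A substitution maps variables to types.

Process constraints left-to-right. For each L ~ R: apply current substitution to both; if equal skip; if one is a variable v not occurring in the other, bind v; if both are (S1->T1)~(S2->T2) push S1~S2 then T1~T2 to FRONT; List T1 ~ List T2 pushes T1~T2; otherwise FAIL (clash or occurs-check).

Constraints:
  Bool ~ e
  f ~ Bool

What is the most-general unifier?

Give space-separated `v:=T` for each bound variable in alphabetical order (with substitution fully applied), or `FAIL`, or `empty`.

Answer: e:=Bool f:=Bool

Derivation:
step 1: unify Bool ~ e  [subst: {-} | 1 pending]
  bind e := Bool
step 2: unify f ~ Bool  [subst: {e:=Bool} | 0 pending]
  bind f := Bool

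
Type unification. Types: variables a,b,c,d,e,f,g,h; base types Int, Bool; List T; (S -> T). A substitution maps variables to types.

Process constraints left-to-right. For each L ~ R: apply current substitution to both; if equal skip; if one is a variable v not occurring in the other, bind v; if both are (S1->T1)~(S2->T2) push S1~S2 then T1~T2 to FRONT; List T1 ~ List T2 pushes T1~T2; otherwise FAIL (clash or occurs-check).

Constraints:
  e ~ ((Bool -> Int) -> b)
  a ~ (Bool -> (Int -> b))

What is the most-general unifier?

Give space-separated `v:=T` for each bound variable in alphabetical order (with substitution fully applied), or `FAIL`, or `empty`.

step 1: unify e ~ ((Bool -> Int) -> b)  [subst: {-} | 1 pending]
  bind e := ((Bool -> Int) -> b)
step 2: unify a ~ (Bool -> (Int -> b))  [subst: {e:=((Bool -> Int) -> b)} | 0 pending]
  bind a := (Bool -> (Int -> b))

Answer: a:=(Bool -> (Int -> b)) e:=((Bool -> Int) -> b)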